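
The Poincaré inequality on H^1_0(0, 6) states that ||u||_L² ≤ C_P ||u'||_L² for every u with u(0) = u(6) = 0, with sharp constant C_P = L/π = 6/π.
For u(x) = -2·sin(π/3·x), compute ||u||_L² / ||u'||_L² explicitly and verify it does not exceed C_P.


||u||_L² / ||u'||_L² = 3/π < C_P = 6/π.

u(x) = -2·sin(π/3·x), so u'(x) = -2*π*cos(π*x/3)/3.
Writing u(x) = A·sin(kπx/L) with A = -2 and k = 2, use ∫_0^L sin²(kπx/L) dx = L/2 and ∫_0^L cos²(kπx/L) dx = L/2.
u² = 4·sin²(π/3·x) and (u')² = 4*π^2/9·cos²(π/3·x), and each of sin², cos² integrates to L/2 = 3 over (0, 6).
∫_0^6 u² dx = 12, so ||u||_L² = 2*sqrt(3).
∫_0^6 (u')² dx = 4*π^2/3, so ||u'||_L² = 2*sqrt(3)*π/3.
Ratio ||u||_L² / ||u'||_L² = 3/π.
Sharp Poincaré constant on H^1_0(0, 6) is C_P = L/π = 6/π, achieved by sin(π/6·x).
This is the k = 2 harmonic; the ratio L/(kπ) is strictly less than C_P = L/π, consistent with the sharp inequality ||u||_L² ≤ C_P ||u'||_L².


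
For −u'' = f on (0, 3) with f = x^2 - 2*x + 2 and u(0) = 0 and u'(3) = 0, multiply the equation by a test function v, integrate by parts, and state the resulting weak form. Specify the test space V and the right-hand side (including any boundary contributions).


V = {v ∈ H^1(0, 3) : v(0) = 0} (test functions vanish at x = 0 where u is specified); weak form: ∫_0^3 u'v' dx = ∫_0^3 (x^2 - 2*x + 2) v dx for all v ∈ V.

Multiply both sides by a test function v and integrate from 0 to 3:
  ∫_0^3 −u''(x) v(x) dx = ∫_0^3 f(x) v(x) dx.
Integrate the LHS by parts once:
  ∫_0^3 −u'' v dx = −[u'(x) v(x)]_0^3 + ∫_0^3 u'(x) v'(x) dx.
Thus ∫_0^3 u'(x) v'(x) dx = ∫_0^3 f(x) v(x) dx + [u'(x) v(x)]_0^3.
Choose V so that boundary terms are either known or forced to vanish.
Mixed BC: u(0) = 0 (Dirichlet) and u'(3) = 0 (Neumann). Define V = {v ∈ H^1(0, 3) : v(0) = 0}. Then [u' v]_0^3 = u'(3)·v(3) − u'(0)·0 = 0.
Weak formulation: find u (satisfying any essential BC) such that ∫_0^3 u'(x) v'(x) dx = ∫_0^3 f v dx for all v ∈ V (Dirichlet at 0 absorbed into V; the Neumann datum at x = 3 is zero, so no boundary term remains).
Substituting f(x) = x^2 - 2*x + 2, the right-hand side is ∫_0^3 (x^2 - 2*x + 2) v dx.


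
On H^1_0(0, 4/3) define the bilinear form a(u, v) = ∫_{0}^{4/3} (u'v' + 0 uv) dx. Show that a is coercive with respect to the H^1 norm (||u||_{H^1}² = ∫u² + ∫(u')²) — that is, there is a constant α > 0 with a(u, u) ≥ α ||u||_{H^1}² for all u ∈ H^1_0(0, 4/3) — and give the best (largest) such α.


α = 9*π^2/(16 + 9*π^2)

Coercivity of a(·,·) on H^1_0(0, 4/3) means a(u, u) ≥ α ||u||_{H^1}² for every u ∈ H^1_0.
The interval has length L = 4/3, and Poincaré/coercivity depend only on L. Here a(u, u) = ∫(u')² + (0)·∫u².
Here c = 0, so a(u,u) = ∫(u')² alone. The condition a(u,u) ≥ α||u||_{H^1}² reads (1−α)∫(u')² ≥ (α−c)∫u². Any admissible α is ≤ 1 (rapidly oscillating u have ∫u²/∫(u')² → 0), and α = 1 would force 0 ≥ (1−c)∫u², impossible since c < 1; so 1−α > 0. By the sharp Poincaré inequality on H^1_0 of an interval of length L, ∫(u')² ≥ (π/L)²∫u² with equality for the first sine mode sin(π(x−x₀)/L) (x₀ the left endpoint), so the inequality holds for all u iff (1−α)(π/L)² ≥ α − c, i.e. α ≤ ((π/L)² + c)/((π/L)² + 1) = (1 + c(L/π)²)/(1 + (L/π)²). (Direct route, valid since c ≤ 0: Poincaré gives c∫u² ≥ c(L/π)²∫(u')², so a(u,u) ≥ (1 + c(L/π)²)∫(u')², while ||u||_{H^1}² ≤ (1 + (L/π)²)∫(u')²; dividing yields the same α.) With (π/L)² = 9*π^2/16 and c = 0, the largest admissible constant is α = ((π/L)² + c)/((π/L)² + 1).
Simplifying, α = 9*π^2/(16 + 9*π^2).


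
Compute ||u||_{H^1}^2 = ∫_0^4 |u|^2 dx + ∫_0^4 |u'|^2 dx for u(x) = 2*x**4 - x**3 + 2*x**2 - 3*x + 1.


||u||_{H^1}^2 = 70568744/315

The H^1 norm (squared) on an interval (0, L) is
  ||u||_{H^1}^2 = ∫_0^L u(x)^2 dx + ∫_0^L u'(x)^2 dx.
Compute u'(x) = 8*x**3 - 3*x**2 + 4*x - 3.
Then u(x)^2 = 4*x**8 - 4*x**7 + 9*x**6 - 16*x**5 + 14*x**4 - 14*x**3 + 13*x**2 - 6*x + 1 and u'(x)^2 = 64*x**6 - 48*x**5 + 73*x**4 - 72*x**3 + 34*x**2 - 24*x + 9.
Integrate each monomial from 0 to 4 using ∫_0^4 c·x^n dx = c·4^(n+1)/(n+1):
  ∫_0^4 u(x)^2 dx = ∫_0^4 (4*x^8 - 4*x^7 + 9*x^6 - 16*x^5 + 14*x^4 - 14*x^3 + 13*x^2 - 6*x + 1) dx. Term by term:
    ∫_0^4 4*x^8 dx = 1048576/9;  ∫_0^4 -4*x^7 dx = -32768;  ∫_0^4 9*x^6 dx = 147456/7;
    ∫_0^4 -16*x^5 dx = -32768/3;  ∫_0^4 14*x^4 dx = 14336/5;  ∫_0^4 -14*x^3 dx = -896;
    ∫_0^4 13*x^2 dx = 832/3;  ∫_0^4 -6*x dx = -48;  ∫_0^4 1 dx = 4.
  Sum: 1048576/9 − 32768 + 147456/7 − 32768/3 + 14336/5 − 896 + 832/3 − 48 + 4 = 30267548/315.
  ∫_0^4 u'(x)^2 dx = ∫_0^4 (64*x^6 - 48*x^5 + 73*x^4 - 72*x^3 + 34*x^2 - 24*x + 9) dx. Term by term:
    ∫_0^4 64*x^6 dx = 1048576/7;  ∫_0^4 -48*x^5 dx = -32768;  ∫_0^4 73*x^4 dx = 74752/5;
    ∫_0^4 -72*x^3 dx = -4608;  ∫_0^4 34*x^2 dx = 2176/3;  ∫_0^4 -24*x dx = -192;
    ∫_0^4 9 dx = 36.
  Sum: 1048576/7 − 32768 + 74752/5 − 4608 + 2176/3 − 192 + 36 = 13433732/105.
Adding: ||u||_{H^1}^2 = 30267548/315 + 13433732/105 = 70568744/315.


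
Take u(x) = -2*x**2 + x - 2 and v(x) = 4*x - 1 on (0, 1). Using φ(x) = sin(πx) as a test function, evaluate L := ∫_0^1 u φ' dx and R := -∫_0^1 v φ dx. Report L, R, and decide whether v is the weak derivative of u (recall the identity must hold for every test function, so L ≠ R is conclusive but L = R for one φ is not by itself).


LHS = 2/π, RHS = -2/π. No, v is not the weak derivative of u.

u(x) = -2*x**2 + x - 2, classical derivative u'(x) = 1 - 4*x.
φ(x) = sin(πx), so φ'(x) = π*cos(π*x).
Note φ(0) = φ(1) = 0, so the boundary term u·φ vanishes.
LHS = ∫_0^1 u(x) φ'(x) dx = ∫_0^1 (-2*π*x^2*cos(π*x) + π*x*cos(π*x) - 2*π*cos(π*x)) dx. Term by term:
  ∫_0^1 -2*π*cos(π*x) dx = 0;  ∫_0^1 π*x*cos(π*x) dx = -2/π;  ∫_0^1 -2*π*x^2*cos(π*x) dx = 4/π.
Sum: 0 − 2/π + 4/π = 2/π.
So LHS = 2/π.
∫_0^1 v(x) φ(x) dx = ∫_0^1 (4*x*sin(π*x) - sin(π*x)) dx. Term by term:
  ∫_0^1 -sin(π*x) dx = -2/π;  ∫_0^1 4*x*sin(π*x) dx = 4/π.
Sum: -2/π + 4/π = 2/π.
So RHS = -∫_0^1 v(x) φ(x) dx = -2/π.
LHS − RHS = 4/π ≠ 0, so the identity fails.
(For a valid weak derivative the identity must hold for EVERY test function, in particular this one. The failure shows v is NOT the weak derivative of u.)
Correct weak derivative would be u'(x) = 1 - 4*x.


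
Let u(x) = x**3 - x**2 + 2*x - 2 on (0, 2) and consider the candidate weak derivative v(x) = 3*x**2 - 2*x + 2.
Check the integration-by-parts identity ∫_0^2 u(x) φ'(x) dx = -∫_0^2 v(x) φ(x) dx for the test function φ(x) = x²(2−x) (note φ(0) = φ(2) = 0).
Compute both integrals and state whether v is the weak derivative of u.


LHS = -88/15, RHS = -88/15. Yes, v = u' weakly.

u(x) = x**3 - x**2 + 2*x - 2, classical derivative u'(x) = 3*x**2 - 2*x + 2.
φ(x) = x²(2−x), so φ'(x) = x*(4 - 3*x).
Note φ(0) = φ(2) = 0, so the boundary term u·φ vanishes.
LHS = ∫_0^2 u(x) φ'(x) dx = ∫_0^2 (-3*x^5 + 7*x^4 - 10*x^3 + 14*x^2 - 8*x) dx. Term by term:
  ∫_0^2 -3*x^5 dx = -32;  ∫_0^2 7*x^4 dx = 224/5;  ∫_0^2 -10*x^3 dx = -40;
  ∫_0^2 14*x^2 dx = 112/3;  ∫_0^2 -8*x dx = -16.
Sum: -32 + 224/5 − 40 + 112/3 − 16 = -88/15.
So LHS = -88/15.
∫_0^2 v(x) φ(x) dx = ∫_0^2 (-3*x^5 + 8*x^4 - 6*x^3 + 4*x^2) dx. Term by term:
  ∫_0^2 -3*x^5 dx = -32;  ∫_0^2 8*x^4 dx = 256/5;  ∫_0^2 -6*x^3 dx = -24;
  ∫_0^2 4*x^2 dx = 32/3.
Sum: -32 + 256/5 − 24 + 32/3 = 88/15.
So RHS = -∫_0^2 v(x) φ(x) dx = -88/15.
LHS = RHS, so the identity holds for this test φ.
Moreover u is smooth here and v(x) = u'(x) = 3*x**2 - 2*x + 2 pointwise, so the identity holds for every test function. Hence v is the weak derivative of u.


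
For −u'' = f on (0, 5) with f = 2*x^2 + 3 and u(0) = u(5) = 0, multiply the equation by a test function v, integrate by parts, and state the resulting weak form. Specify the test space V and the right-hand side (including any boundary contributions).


V = H^1_0(0, 5) (so v(0) = v(5) = 0); weak form: ∫_0^5 u'v' dx = ∫_0^5 (2*x^2 + 3) v dx for all v ∈ V.

Multiply both sides by a test function v and integrate from 0 to 5:
  ∫_0^5 −u''(x) v(x) dx = ∫_0^5 f(x) v(x) dx.
Integrate the LHS by parts once:
  ∫_0^5 −u'' v dx = −[u'(x) v(x)]_0^5 + ∫_0^5 u'(x) v'(x) dx.
Thus ∫_0^5 u'(x) v'(x) dx = ∫_0^5 f(x) v(x) dx + [u'(x) v(x)]_0^5.
Choose V so that boundary terms are either known or forced to vanish.
u is Dirichlet: u(0) = u(5) = 0. Let V = H^1_0(0, 5); then v(0) = v(5) = 0, and [u' v]_0^5 = 0.
Weak formulation: find u (satisfying any essential BC) such that ∫_0^5 u'(x) v'(x) dx = ∫_0^5 f v dx for all v ∈ V.
Substituting f(x) = 2*x^2 + 3, the right-hand side is ∫_0^5 (2*x^2 + 3) v dx.


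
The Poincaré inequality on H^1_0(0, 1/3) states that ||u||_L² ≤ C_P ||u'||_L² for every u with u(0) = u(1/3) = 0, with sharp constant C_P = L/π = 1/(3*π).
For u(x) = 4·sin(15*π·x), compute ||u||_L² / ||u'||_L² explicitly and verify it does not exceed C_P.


||u||_L² / ||u'||_L² = 1/(15*π) < C_P = 1/(3*π).

u(x) = 4·sin(15*π·x), so u'(x) = 60*π*cos(15*π*x).
Writing u(x) = A·sin(kπx/L) with A = 4 and k = 5, use ∫_0^L sin²(kπx/L) dx = L/2 and ∫_0^L cos²(kπx/L) dx = L/2.
u² = 16·sin²(15*π·x) and (u')² = 3600*π^2·cos²(15*π·x), and each of sin², cos² integrates to L/2 = 1/6 over (0, 1/3).
∫_0^1/3 u² dx = 8/3, so ||u||_L² = 2*sqrt(6)/3.
∫_0^1/3 (u')² dx = 600*π^2, so ||u'||_L² = 10*sqrt(6)*π.
Ratio ||u||_L² / ||u'||_L² = 1/(15*π).
Sharp Poincaré constant on H^1_0(0, 1/3) is C_P = L/π = 1/(3*π), achieved by sin(3*π·x).
This is the k = 5 harmonic; the ratio L/(kπ) is strictly less than C_P = L/π, consistent with the sharp inequality ||u||_L² ≤ C_P ||u'||_L².


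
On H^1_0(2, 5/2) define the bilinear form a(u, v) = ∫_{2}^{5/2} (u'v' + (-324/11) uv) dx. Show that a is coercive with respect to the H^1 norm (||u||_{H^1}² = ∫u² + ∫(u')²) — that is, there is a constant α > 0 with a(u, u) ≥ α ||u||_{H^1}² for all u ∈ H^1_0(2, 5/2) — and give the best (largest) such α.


α = 4*(-81 + 11*π^2)/(11*(1 + 4*π^2))

Coercivity of a(·,·) on H^1_0(2, 5/2) means a(u, u) ≥ α ||u||_{H^1}² for every u ∈ H^1_0.
The interval has length L = 1/2, and Poincaré/coercivity depend only on L. Here a(u, u) = ∫(u')² + (-324/11)·∫u².
Here c = -324/11 < 0 with |c| < (π/L)² = 4*π^2, so coercivity still holds. The condition a(u,u) ≥ α||u||_{H^1}² reads (1−α)∫(u')² ≥ (α−c)∫u². Any admissible α is ≤ 1 (rapidly oscillating u have ∫u²/∫(u')² → 0), and α = 1 would force 0 ≥ (1−c)∫u², impossible since c < 1; so 1−α > 0. By the sharp Poincaré inequality on H^1_0 of an interval of length L, ∫(u')² ≥ (π/L)²∫u² with equality for the first sine mode sin(π(x−x₀)/L) (x₀ the left endpoint), so the inequality holds for all u iff (1−α)(π/L)² ≥ α − c, i.e. α ≤ ((π/L)² + c)/((π/L)² + 1) = (1 + c(L/π)²)/(1 + (L/π)²). (Direct route, valid since c ≤ 0: Poincaré gives c∫u² ≥ c(L/π)²∫(u')², so a(u,u) ≥ (1 + c(L/π)²)∫(u')², while ||u||_{H^1}² ≤ (1 + (L/π)²)∫(u')²; dividing yields the same α.) With (π/L)² = 4*π^2 and c = -324/11, the largest admissible constant is α = ((π/L)² + c)/((π/L)² + 1).
Simplifying, α = 4*(-81 + 11*π^2)/(11*(1 + 4*π^2)).


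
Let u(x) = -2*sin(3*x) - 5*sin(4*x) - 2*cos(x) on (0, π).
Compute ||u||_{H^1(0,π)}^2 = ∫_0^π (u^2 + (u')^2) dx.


||u||_{H^1(0,π)}^2 = 64/3 + 473*π/2

u'(x) = 2*sin(x) - 6*cos(3*x) - 20*cos(4*x).
Expand u² and (u')² and integrate term by term on (0, π), using: for integers n ≥ 1, ∫_0^π sin²(nx) dx = ∫_0^π cos²(nx) dx = π/2; for n ≠ n', ∫_0^π sin(nx)sin(n'x) dx = ∫_0^π cos(nx)cos(n'x) dx = 0; and by product-to-sum, ∫_0^π sin(nx)cos(n'x) dx = ½∫_0^π [sin((n+n')x) + sin((n−n')x)] dx, which is 0 when n+n' is even and 2n/(n²−n'²) when n+n' is odd (it need not vanish on (0, π)).
  u² squared terms: (-5)²·∫sin(4x)² dx = 25·π/2 = 25*π/2;  (-2)²·∫cos(x)² dx = 4·π/2 = 2*π;  (-2)²·∫sin(3x)² dx = 4·π/2 = 2*π.
  u² cross terms: 2·(-5)·(-2)·∫sin(4x)·cos(x) dx = 20·(8/15) = 32/3;  2·(-5)·(-2)·∫sin(4x)·sin(3x) dx = 20·(0) = 0;  2·(-2)·(-2)·∫cos(x)·sin(3x) dx = 8·(0) = 0.
  So ∫_0^π u² dx = 25*π/2 + 2*π + 2*π + 32/3 + 0 + 0 = 32/3 + 33*π/2.
  (u')² squared terms: (-20)²·∫cos(4x)² dx = 400·π/2 = 200*π;  (-6)²·∫cos(3x)² dx = 36·π/2 = 18*π;  (2)²·∫sin(x)² dx = 4·π/2 = 2*π.
  (u')² cross terms: 2·(-20)·(-6)·∫cos(4x)·cos(3x) dx = 240·(0) = 0;  2·(-20)·(2)·∫cos(4x)·sin(x) dx = -80·(-2/15) = 32/3;  2·(-6)·(2)·∫cos(3x)·sin(x) dx = -24·(0) = 0.
  So ∫_0^π (u')² dx = 200*π + 18*π + 2*π + 0 + 32/3 + 0 = 32/3 + 220*π.
||u||_{H^1}^2 = (32/3 + 33*π/2) + (32/3 + 220*π) = 64/3 + 473*π/2.


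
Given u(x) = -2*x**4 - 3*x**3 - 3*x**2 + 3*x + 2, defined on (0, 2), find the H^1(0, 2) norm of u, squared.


||u||_{H^1}^2 = 304406/63

The H^1 norm (squared) on an interval (0, L) is
  ||u||_{H^1}^2 = ∫_0^L u(x)^2 dx + ∫_0^L u'(x)^2 dx.
Compute u'(x) = -8*x**3 - 9*x**2 - 6*x + 3.
Then u(x)^2 = 4*x**8 + 12*x**7 + 21*x**6 + 6*x**5 - 17*x**4 - 30*x**3 - 3*x**2 + 12*x + 4 and u'(x)^2 = 64*x**6 + 144*x**5 + 177*x**4 + 60*x**3 - 18*x**2 - 36*x + 9.
Integrate each monomial from 0 to 2 using ∫_0^2 c·x^n dx = c·2^(n+1)/(n+1):
  ∫_0^2 u(x)^2 dx = ∫_0^2 (4*x^8 + 12*x^7 + 21*x^6 + 6*x^5 - 17*x^4 - 30*x^3 - 3*x^2 + 12*x + 4) dx. Term by term:
    ∫_0^2 4*x^8 dx = 2048/9;  ∫_0^2 12*x^7 dx = 384;  ∫_0^2 21*x^6 dx = 384;
    ∫_0^2 6*x^5 dx = 64;  ∫_0^2 -17*x^4 dx = -544/5;  ∫_0^2 -30*x^3 dx = -120;
    ∫_0^2 -3*x^2 dx = -8;  ∫_0^2 12*x dx = 24;  ∫_0^2 4 dx = 8.
  Sum: 2048/9 + 384 + 384 + 64 − 544/5 − 120 − 8 + 24 + 8 = 38464/45.
  ∫_0^2 u'(x)^2 dx = ∫_0^2 (64*x^6 + 144*x^5 + 177*x^4 + 60*x^3 - 18*x^2 - 36*x + 9) dx. Term by term:
    ∫_0^2 64*x^6 dx = 8192/7;  ∫_0^2 144*x^5 dx = 1536;  ∫_0^2 177*x^4 dx = 5664/5;
    ∫_0^2 60*x^3 dx = 240;  ∫_0^2 -18*x^2 dx = -48;  ∫_0^2 -36*x dx = -72;
    ∫_0^2 9 dx = 18.
  Sum: 8192/7 + 1536 + 5664/5 + 240 − 48 − 72 + 18 = 139198/35.
Adding: ||u||_{H^1}^2 = 38464/45 + 139198/35 = 304406/63.


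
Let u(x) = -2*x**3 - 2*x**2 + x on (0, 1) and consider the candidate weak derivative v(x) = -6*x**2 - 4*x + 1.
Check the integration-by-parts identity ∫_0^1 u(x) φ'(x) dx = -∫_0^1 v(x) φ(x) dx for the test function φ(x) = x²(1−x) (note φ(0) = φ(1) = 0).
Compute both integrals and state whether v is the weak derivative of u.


LHS = 19/60, RHS = 19/60. Yes, v = u' weakly.

u(x) = -2*x**3 - 2*x**2 + x, classical derivative u'(x) = -6*x**2 - 4*x + 1.
φ(x) = x²(1−x), so φ'(x) = x*(2 - 3*x).
Note φ(0) = φ(1) = 0, so the boundary term u·φ vanishes.
LHS = ∫_0^1 u(x) φ'(x) dx = ∫_0^1 (6*x^5 + 2*x^4 - 7*x^3 + 2*x^2) dx. Term by term:
  ∫_0^1 6*x^5 dx = 1;  ∫_0^1 2*x^4 dx = 2/5;  ∫_0^1 -7*x^3 dx = -7/4;
  ∫_0^1 2*x^2 dx = 2/3.
Sum: 1 + 2/5 − 7/4 + 2/3 = 19/60.
So LHS = 19/60.
∫_0^1 v(x) φ(x) dx = ∫_0^1 (6*x^5 - 2*x^4 - 5*x^3 + x^2) dx. Term by term:
  ∫_0^1 6*x^5 dx = 1;  ∫_0^1 -2*x^4 dx = -2/5;  ∫_0^1 -5*x^3 dx = -5/4;
  ∫_0^1 x^2 dx = 1/3.
Sum: 1 − 2/5 − 5/4 + 1/3 = -19/60.
So RHS = -∫_0^1 v(x) φ(x) dx = 19/60.
LHS = RHS, so the identity holds for this test φ.
Moreover u is smooth here and v(x) = u'(x) = -6*x**2 - 4*x + 1 pointwise, so the identity holds for every test function. Hence v is the weak derivative of u.


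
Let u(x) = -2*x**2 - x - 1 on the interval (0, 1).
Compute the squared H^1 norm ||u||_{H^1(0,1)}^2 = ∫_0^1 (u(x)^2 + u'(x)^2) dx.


||u||_{H^1}^2 = 79/5

The H^1 norm (squared) on an interval (0, L) is
  ||u||_{H^1}^2 = ∫_0^L u(x)^2 dx + ∫_0^L u'(x)^2 dx.
Compute u'(x) = -4*x - 1.
Then u(x)^2 = 4*x**4 + 4*x**3 + 5*x**2 + 2*x + 1 and u'(x)^2 = 16*x**2 + 8*x + 1.
Integrate each monomial from 0 to 1 using ∫_0^1 c·x^n dx = c·1^(n+1)/(n+1):
  ∫_0^1 u(x)^2 dx = ∫_0^1 (4*x^4 + 4*x^3 + 5*x^2 + 2*x + 1) dx. Term by term:
    ∫_0^1 4*x^4 dx = 4/5;  ∫_0^1 4*x^3 dx = 1;  ∫_0^1 5*x^2 dx = 5/3;
    ∫_0^1 2*x dx = 1;  ∫_0^1 1 dx = 1.
  Sum: 4/5 + 1 + 5/3 + 1 + 1 = 82/15.
  ∫_0^1 u'(x)^2 dx = ∫_0^1 (16*x^2 + 8*x + 1) dx. Term by term:
    ∫_0^1 16*x^2 dx = 16/3;  ∫_0^1 8*x dx = 4;  ∫_0^1 1 dx = 1.
  Sum: 16/3 + 4 + 1 = 31/3.
Adding: ||u||_{H^1}^2 = 82/15 + 31/3 = 79/5.


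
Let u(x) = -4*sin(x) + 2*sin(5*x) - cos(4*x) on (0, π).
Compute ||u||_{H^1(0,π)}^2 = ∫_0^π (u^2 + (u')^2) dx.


||u||_{H^1(0,π)}^2 = -4216/45 + 153*π/2

u'(x) = 4*sin(4*x) - 4*cos(x) + 10*cos(5*x).
Expand u² and (u')² and integrate term by term on (0, π), using: for integers n ≥ 1, ∫_0^π sin²(nx) dx = ∫_0^π cos²(nx) dx = π/2; for n ≠ n', ∫_0^π sin(nx)sin(n'x) dx = ∫_0^π cos(nx)cos(n'x) dx = 0; and by product-to-sum, ∫_0^π sin(nx)cos(n'x) dx = ½∫_0^π [sin((n+n')x) + sin((n−n')x)] dx, which is 0 when n+n' is even and 2n/(n²−n'²) when n+n' is odd (it need not vanish on (0, π)).
  u² squared terms: (-1)²·∫cos(4x)² dx = 1·π/2 = π/2;  (-4)²·∫sin(x)² dx = 16·π/2 = 8*π;  (2)²·∫sin(5x)² dx = 4·π/2 = 2*π.
  u² cross terms: 2·(-1)·(-4)·∫cos(4x)·sin(x) dx = 8·(-2/15) = -16/15;  2·(-1)·(2)·∫cos(4x)·sin(5x) dx = -4·(10/9) = -40/9;  2·(-4)·(2)·∫sin(x)·sin(5x) dx = -16·(0) = 0.
  So ∫_0^π u² dx = π/2 + 8*π + 2*π − 16/15 − 40/9 + 0 = -248/45 + 21*π/2.
  (u')² squared terms: (-4)²·∫cos(x)² dx = 16·π/2 = 8*π;  (4)²·∫sin(4x)² dx = 16·π/2 = 8*π;  (10)²·∫cos(5x)² dx = 100·π/2 = 50*π.
  (u')² cross terms: 2·(-4)·(4)·∫cos(x)·sin(4x) dx = -32·(8/15) = -256/15;  2·(-4)·(10)·∫cos(x)·cos(5x) dx = -80·(0) = 0;  2·(4)·(10)·∫sin(4x)·cos(5x) dx = 80·(-8/9) = -640/9.
  So ∫_0^π (u')² dx = 8*π + 8*π + 50*π − 256/15 + 0 − 640/9 = -3968/45 + 66*π.
||u||_{H^1}^2 = (-248/45 + 21*π/2) + (-3968/45 + 66*π) = -4216/45 + 153*π/2.


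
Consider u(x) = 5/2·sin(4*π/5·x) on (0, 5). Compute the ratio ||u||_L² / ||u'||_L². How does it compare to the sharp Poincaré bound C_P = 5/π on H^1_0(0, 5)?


||u||_L² / ||u'||_L² = 5/(4*π) < C_P = 5/π.

u(x) = 5/2·sin(4*π/5·x), so u'(x) = 2*π*cos(4*π*x/5).
Writing u(x) = A·sin(kπx/L) with A = 5/2 and k = 4, use ∫_0^L sin²(kπx/L) dx = L/2 and ∫_0^L cos²(kπx/L) dx = L/2.
u² = 25/4·sin²(4*π/5·x) and (u')² = 4*π^2·cos²(4*π/5·x), and each of sin², cos² integrates to L/2 = 5/2 over (0, 5).
∫_0^5 u² dx = 125/8, so ||u||_L² = 5*sqrt(10)/4.
∫_0^5 (u')² dx = 10*π^2, so ||u'||_L² = sqrt(10)*π.
Ratio ||u||_L² / ||u'||_L² = 5/(4*π).
Sharp Poincaré constant on H^1_0(0, 5) is C_P = L/π = 5/π, achieved by sin(π/5·x).
This is the k = 4 harmonic; the ratio L/(kπ) is strictly less than C_P = L/π, consistent with the sharp inequality ||u||_L² ≤ C_P ||u'||_L².


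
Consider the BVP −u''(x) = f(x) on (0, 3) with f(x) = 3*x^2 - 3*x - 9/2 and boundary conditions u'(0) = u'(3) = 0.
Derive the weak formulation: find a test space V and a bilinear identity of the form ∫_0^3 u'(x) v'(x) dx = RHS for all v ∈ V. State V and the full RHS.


V = H^1(0, 3) (no boundary constraint on v; u is determined up to an additive constant); weak form: ∫_0^3 u'v' dx = ∫_0^3 (3*x^2 - 3*x - 9/2) v dx for all v ∈ V.

Multiply both sides by a test function v and integrate from 0 to 3:
  ∫_0^3 −u''(x) v(x) dx = ∫_0^3 f(x) v(x) dx.
Integrate the LHS by parts once:
  ∫_0^3 −u'' v dx = −[u'(x) v(x)]_0^3 + ∫_0^3 u'(x) v'(x) dx.
Thus ∫_0^3 u'(x) v'(x) dx = ∫_0^3 f(x) v(x) dx + [u'(x) v(x)]_0^3.
Choose V so that boundary terms are either known or forced to vanish.
u has homogeneous Neumann: u'(0) = u'(3) = 0. So [u' v]_0^3 = 0·v(3) − 0·v(0) = 0 for any v; take V = H^1(0, 3).
Weak formulation: find u (satisfying any essential BC) such that ∫_0^3 u'(x) v'(x) dx = ∫_0^3 f v dx for all v ∈ V (homogeneous Neumann, so boundary terms vanish).
Substituting f(x) = 3*x^2 - 3*x - 9/2, the right-hand side is ∫_0^3 (3*x^2 - 3*x - 9/2) v dx.
Compatibility check (pure Neumann): taking v ≡ 1 ∈ V gives 0 = ∫_0^3 f dx + (0) − (0), i.e. ∫_0^3 f dx must equal u'(0) − u'(3) = 0. Indeed ∫_0^3 (3*x^2 - 3*x - 9/2) dx = 0, so the data are compatible. The solution is then unique only up to an additive constant (fix it e.g. by requiring ∫_0^3 u dx = 0).


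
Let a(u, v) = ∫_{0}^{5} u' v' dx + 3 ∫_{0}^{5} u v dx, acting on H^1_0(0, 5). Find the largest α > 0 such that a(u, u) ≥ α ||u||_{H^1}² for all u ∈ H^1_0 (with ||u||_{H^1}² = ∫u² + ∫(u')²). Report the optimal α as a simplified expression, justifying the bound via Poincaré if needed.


α = 1

Coercivity of a(·,·) on H^1_0(0, 5) means a(u, u) ≥ α ||u||_{H^1}² for every u ∈ H^1_0.
The interval has length L = 5, and Poincaré/coercivity depend only on L. Here a(u, u) = ∫(u')² + (3)·∫u².
Here c = 3 ≥ 1, so a(u,u) = ∫(u')² + c∫u² ≥ ∫(u')² + ∫u² = ||u||_{H^1}², i.e. α = 1 works. No larger α is possible: a(u,u) ≥ α||u||_{H^1}² means (1−α)∫(u')² ≥ (α−c)∫u², and for the modes u_n = sin(nπ(x−x₀)/L) (x₀ the left endpoint) one has ∫u_n²/∫(u_n')² = (L/(nπ))² → 0, so a(u_n,u_n)/||u_n||_{H^1}² → 1. Hence the optimal constant is α = 1.
Therefore α = 1.


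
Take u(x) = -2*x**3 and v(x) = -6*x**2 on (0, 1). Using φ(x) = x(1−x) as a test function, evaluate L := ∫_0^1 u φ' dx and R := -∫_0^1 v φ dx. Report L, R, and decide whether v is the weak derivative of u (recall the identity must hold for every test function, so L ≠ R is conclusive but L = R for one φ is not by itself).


LHS = 3/10, RHS = 3/10. Yes, v = u' weakly.

u(x) = -2*x**3, classical derivative u'(x) = -6*x**2.
φ(x) = x(1−x), so φ'(x) = 1 - 2*x.
Note φ(0) = φ(1) = 0, so the boundary term u·φ vanishes.
LHS = ∫_0^1 u(x) φ'(x) dx = ∫_0^1 (4*x^4 - 2*x^3) dx. Term by term:
  ∫_0^1 4*x^4 dx = 4/5;  ∫_0^1 -2*x^3 dx = -1/2.
Sum: 4/5 − 1/2 = 3/10.
So LHS = 3/10.
∫_0^1 v(x) φ(x) dx = ∫_0^1 (6*x^4 - 6*x^3) dx. Term by term:
  ∫_0^1 6*x^4 dx = 6/5;  ∫_0^1 -6*x^3 dx = -3/2.
Sum: 6/5 − 3/2 = -3/10.
So RHS = -∫_0^1 v(x) φ(x) dx = 3/10.
LHS = RHS, so the identity holds for this test φ.
Moreover u is smooth here and v(x) = u'(x) = -6*x**2 pointwise, so the identity holds for every test function. Hence v is the weak derivative of u.


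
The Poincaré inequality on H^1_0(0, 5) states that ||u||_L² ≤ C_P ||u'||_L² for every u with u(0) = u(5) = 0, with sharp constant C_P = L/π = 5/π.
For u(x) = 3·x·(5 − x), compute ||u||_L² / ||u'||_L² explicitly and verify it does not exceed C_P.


||u||_L² / ||u'||_L² = sqrt(10)/2 < C_P = 5/π.

u(x) = 3·x·(5 − x), so u'(x) = 15 - 6*x.
u(x) = 3·x·(5 − x) vanishes at x = 0 and x = 5, so u ∈ H^1_0(0, 5). Differentiate via the product rule and integrate the resulting polynomials term by term.
  ∫_0^5 u² dx = ∫_0^5 (9*x^4 - 90*x^3 + 225*x^2) dx. Term by term:
    ∫_0^5 9*x^4 dx = 5625;  ∫_0^5 -90*x^3 dx = -28125/2;  ∫_0^5 225*x^2 dx = 9375.
  Sum: 5625 − 28125/2 + 9375 = 1875/2.
  ∫_0^5 (u')² dx = ∫_0^5 (36*x^2 - 180*x + 225) dx. Term by term:
    ∫_0^5 36*x^2 dx = 1500;  ∫_0^5 -180*x dx = -2250;  ∫_0^5 225 dx = 1125.
  Sum: 1500 − 2250 + 1125 = 375.
∫_0^5 u² dx = 1875/2, so ||u||_L² = 25*sqrt(6)/2.
∫_0^5 (u')² dx = 375, so ||u'||_L² = 5*sqrt(15).
Ratio ||u||_L² / ||u'||_L² = sqrt(10)/2.
Sharp Poincaré constant on H^1_0(0, 5) is C_P = L/π = 5/π, achieved by sin(π/5·x).
A polynomial bump cannot attain the sharp Poincaré constant (only the first sine eigenfunction does), so the ratio is strictly less than C_P, consistent with ||u||_L² ≤ C_P ||u'||_L².


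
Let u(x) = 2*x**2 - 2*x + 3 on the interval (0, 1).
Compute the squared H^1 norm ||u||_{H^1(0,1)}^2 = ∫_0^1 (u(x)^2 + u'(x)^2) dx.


||u||_{H^1}^2 = 127/15

The H^1 norm (squared) on an interval (0, L) is
  ||u||_{H^1}^2 = ∫_0^L u(x)^2 dx + ∫_0^L u'(x)^2 dx.
Compute u'(x) = 4*x - 2.
Then u(x)^2 = 4*x**4 - 8*x**3 + 16*x**2 - 12*x + 9 and u'(x)^2 = 16*x**2 - 16*x + 4.
Integrate each monomial from 0 to 1 using ∫_0^1 c·x^n dx = c·1^(n+1)/(n+1):
  ∫_0^1 u(x)^2 dx = ∫_0^1 (4*x^4 - 8*x^3 + 16*x^2 - 12*x + 9) dx. Term by term:
    ∫_0^1 4*x^4 dx = 4/5;  ∫_0^1 -8*x^3 dx = -2;  ∫_0^1 16*x^2 dx = 16/3;
    ∫_0^1 -12*x dx = -6;  ∫_0^1 9 dx = 9.
  Sum: 4/5 − 2 + 16/3 − 6 + 9 = 107/15.
  ∫_0^1 u'(x)^2 dx = ∫_0^1 (16*x^2 - 16*x + 4) dx. Term by term:
    ∫_0^1 16*x^2 dx = 16/3;  ∫_0^1 -16*x dx = -8;  ∫_0^1 4 dx = 4.
  Sum: 16/3 − 8 + 4 = 4/3.
Adding: ||u||_{H^1}^2 = 107/15 + 4/3 = 127/15.


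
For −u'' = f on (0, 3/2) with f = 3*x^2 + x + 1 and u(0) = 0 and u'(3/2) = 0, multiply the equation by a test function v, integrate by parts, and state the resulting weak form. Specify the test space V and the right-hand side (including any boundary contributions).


V = {v ∈ H^1(0, 3/2) : v(0) = 0} (test functions vanish at x = 0 where u is specified); weak form: ∫_0^3/2 u'v' dx = ∫_0^3/2 (3*x^2 + x + 1) v dx for all v ∈ V.

Multiply both sides by a test function v and integrate from 0 to 3/2:
  ∫_0^3/2 −u''(x) v(x) dx = ∫_0^3/2 f(x) v(x) dx.
Integrate the LHS by parts once:
  ∫_0^3/2 −u'' v dx = −[u'(x) v(x)]_0^3/2 + ∫_0^3/2 u'(x) v'(x) dx.
Thus ∫_0^3/2 u'(x) v'(x) dx = ∫_0^3/2 f(x) v(x) dx + [u'(x) v(x)]_0^3/2.
Choose V so that boundary terms are either known or forced to vanish.
Mixed BC: u(0) = 0 (Dirichlet) and u'(3/2) = 0 (Neumann). Define V = {v ∈ H^1(0, 3/2) : v(0) = 0}. Then [u' v]_0^3/2 = u'(3/2)·v(3/2) − u'(0)·0 = 0.
Weak formulation: find u (satisfying any essential BC) such that ∫_0^3/2 u'(x) v'(x) dx = ∫_0^3/2 f v dx for all v ∈ V (Dirichlet at 0 absorbed into V; the Neumann datum at x = 3/2 is zero, so no boundary term remains).
Substituting f(x) = 3*x^2 + x + 1, the right-hand side is ∫_0^3/2 (3*x^2 + x + 1) v dx.


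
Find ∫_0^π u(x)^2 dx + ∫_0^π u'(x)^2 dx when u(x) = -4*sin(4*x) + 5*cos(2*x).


||u||_{H^1(0,π)}^2 = 397*π/2

u'(x) = -10*sin(2*x) - 16*cos(4*x).
Expand u² and (u')² and integrate term by term on (0, π), using: for integers n ≥ 1, ∫_0^π sin²(nx) dx = ∫_0^π cos²(nx) dx = π/2; for n ≠ n', ∫_0^π sin(nx)sin(n'x) dx = ∫_0^π cos(nx)cos(n'x) dx = 0; and by product-to-sum, ∫_0^π sin(nx)cos(n'x) dx = ½∫_0^π [sin((n+n')x) + sin((n−n')x)] dx, which is 0 when n+n' is even and 2n/(n²−n'²) when n+n' is odd (it need not vanish on (0, π)).
  u² squared terms: (-4)²·∫sin(4x)² dx = 16·π/2 = 8*π;  (5)²·∫cos(2x)² dx = 25·π/2 = 25*π/2.
  u² cross terms: 2·(-4)·(5)·∫sin(4x)·cos(2x) dx = -40·(0) = 0.
  So ∫_0^π u² dx = 8*π + 25*π/2 + 0 = 41*π/2.
  (u')² squared terms: (-16)²·∫cos(4x)² dx = 256·π/2 = 128*π;  (-10)²·∫sin(2x)² dx = 100·π/2 = 50*π.
  (u')² cross terms: 2·(-16)·(-10)·∫cos(4x)·sin(2x) dx = 320·(0) = 0.
  So ∫_0^π (u')² dx = 128*π + 50*π + 0 = 178*π.
||u||_{H^1}^2 = (41*π/2) + (178*π) = 397*π/2.


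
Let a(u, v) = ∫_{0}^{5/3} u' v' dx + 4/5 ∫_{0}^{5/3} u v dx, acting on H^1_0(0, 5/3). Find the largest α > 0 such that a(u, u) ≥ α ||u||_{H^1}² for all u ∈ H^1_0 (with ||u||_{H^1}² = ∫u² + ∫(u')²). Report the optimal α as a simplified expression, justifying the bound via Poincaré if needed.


α = (20 + 9*π^2)/(25 + 9*π^2)

Coercivity of a(·,·) on H^1_0(0, 5/3) means a(u, u) ≥ α ||u||_{H^1}² for every u ∈ H^1_0.
The interval has length L = 5/3, and Poincaré/coercivity depend only on L. Here a(u, u) = ∫(u')² + (4/5)·∫u².
Here 0 < c = 4/5 < 1. The condition a(u,u) ≥ α||u||_{H^1}² reads (1−α)∫(u')² ≥ (α−c)∫u². Any admissible α is ≤ 1 (rapidly oscillating u have ∫u²/∫(u')² → 0), and α = 1 would force 0 ≥ (1−c)∫u², impossible since c < 1; so 1−α > 0. By the sharp Poincaré inequality on H^1_0 of an interval of length L, ∫(u')² ≥ (π/L)²∫u² with equality for the first sine mode sin(π(x−x₀)/L) (x₀ the left endpoint), so the inequality holds for all u iff (1−α)(π/L)² ≥ α − c, i.e. α ≤ ((π/L)² + c)/((π/L)² + 1) = (1 + c(L/π)²)/(1 + (L/π)²). With (π/L)² = 9*π^2/25 and c = 4/5, the largest admissible constant is α = ((π/L)² + c)/((π/L)² + 1).
Simplifying, α = (20 + 9*π^2)/(25 + 9*π^2).


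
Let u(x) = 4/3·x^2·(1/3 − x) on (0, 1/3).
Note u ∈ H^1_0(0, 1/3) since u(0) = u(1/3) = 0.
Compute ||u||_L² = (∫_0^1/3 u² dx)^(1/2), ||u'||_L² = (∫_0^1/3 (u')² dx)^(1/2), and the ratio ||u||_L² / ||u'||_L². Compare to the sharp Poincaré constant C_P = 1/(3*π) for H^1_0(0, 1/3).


||u||_L² / ||u'||_L² = sqrt(14)/42 < C_P = 1/(3*π).

u(x) = 4/3·x^2·(1/3 − x), so u'(x) = 4*x*(2 - 9*x)/9.
u(x) = 4/3·x^2·(1/3 − x) vanishes at x = 0 and x = 1/3, so u ∈ H^1_0(0, 1/3). Differentiate via the product rule and integrate the resulting polynomials term by term.
  ∫_0^1/3 u² dx = ∫_0^1/3 (16*x^6/9 - 32*x^5/27 + 16*x^4/81) dx. Term by term:
    ∫_0^1/3 16*x^6/9 dx = 16/137781;  ∫_0^1/3 -32*x^5/27 dx = -16/59049;  ∫_0^1/3 16*x^4/81 dx = 16/98415.
  Sum: 16/137781 − 16/59049 + 16/98415 = 16/2066715.
  ∫_0^1/3 (u')² dx = ∫_0^1/3 (16*x^4 - 64*x^3/9 + 64*x^2/81) dx. Term by term:
    ∫_0^1/3 16*x^4 dx = 16/1215;  ∫_0^1/3 -64*x^3/9 dx = -16/729;  ∫_0^1/3 64*x^2/81 dx = 64/6561.
  Sum: 16/1215 − 16/729 + 64/6561 = 32/32805.
∫_0^1/3 u² dx = 16/2066715, so ||u||_L² = 4*sqrt(35)/8505.
∫_0^1/3 (u')² dx = 32/32805, so ||u'||_L² = 4*sqrt(10)/405.
Ratio ||u||_L² / ||u'||_L² = sqrt(14)/42.
Sharp Poincaré constant on H^1_0(0, 1/3) is C_P = L/π = 1/(3*π), achieved by sin(3*π·x).
A polynomial bump cannot attain the sharp Poincaré constant (only the first sine eigenfunction does), so the ratio is strictly less than C_P, consistent with ||u||_L² ≤ C_P ||u'||_L².


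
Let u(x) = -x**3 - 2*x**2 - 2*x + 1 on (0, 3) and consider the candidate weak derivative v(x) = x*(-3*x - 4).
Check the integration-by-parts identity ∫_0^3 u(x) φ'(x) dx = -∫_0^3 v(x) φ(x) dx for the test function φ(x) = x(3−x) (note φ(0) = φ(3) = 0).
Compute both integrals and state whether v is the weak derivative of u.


LHS = 1449/20, RHS = 1269/20. No, v is not the weak derivative of u.

u(x) = -x**3 - 2*x**2 - 2*x + 1, classical derivative u'(x) = -3*x**2 - 4*x - 2.
φ(x) = x(3−x), so φ'(x) = 3 - 2*x.
Note φ(0) = φ(3) = 0, so the boundary term u·φ vanishes.
LHS = ∫_0^3 u(x) φ'(x) dx = ∫_0^3 (2*x^4 + x^3 - 2*x^2 - 8*x + 3) dx. Term by term:
  ∫_0^3 2*x^4 dx = 486/5;  ∫_0^3 x^3 dx = 81/4;  ∫_0^3 -2*x^2 dx = -18;
  ∫_0^3 -8*x dx = -36;  ∫_0^3 3 dx = 9.
Sum: 486/5 + 81/4 − 18 − 36 + 9 = 1449/20.
So LHS = 1449/20.
∫_0^3 v(x) φ(x) dx = ∫_0^3 (3*x^4 - 5*x^3 - 12*x^2) dx. Term by term:
  ∫_0^3 3*x^4 dx = 729/5;  ∫_0^3 -5*x^3 dx = -405/4;  ∫_0^3 -12*x^2 dx = -108.
Sum: 729/5 − 405/4 − 108 = -1269/20.
So RHS = -∫_0^3 v(x) φ(x) dx = 1269/20.
LHS − RHS = 9 ≠ 0, so the identity fails.
(For a valid weak derivative the identity must hold for EVERY test function, in particular this one. The failure shows v is NOT the weak derivative of u.)
Correct weak derivative would be u'(x) = -3*x**2 - 4*x - 2.


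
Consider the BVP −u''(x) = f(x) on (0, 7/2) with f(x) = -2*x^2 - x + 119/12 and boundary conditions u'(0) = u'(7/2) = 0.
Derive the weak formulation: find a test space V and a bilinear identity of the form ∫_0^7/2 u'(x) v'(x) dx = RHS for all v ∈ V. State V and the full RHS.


V = H^1(0, 7/2) (no boundary constraint on v; u is determined up to an additive constant); weak form: ∫_0^7/2 u'v' dx = ∫_0^7/2 (-2*x^2 - x + 119/12) v dx for all v ∈ V.

Multiply both sides by a test function v and integrate from 0 to 7/2:
  ∫_0^7/2 −u''(x) v(x) dx = ∫_0^7/2 f(x) v(x) dx.
Integrate the LHS by parts once:
  ∫_0^7/2 −u'' v dx = −[u'(x) v(x)]_0^7/2 + ∫_0^7/2 u'(x) v'(x) dx.
Thus ∫_0^7/2 u'(x) v'(x) dx = ∫_0^7/2 f(x) v(x) dx + [u'(x) v(x)]_0^7/2.
Choose V so that boundary terms are either known or forced to vanish.
u has homogeneous Neumann: u'(0) = u'(7/2) = 0. So [u' v]_0^7/2 = 0·v(7/2) − 0·v(0) = 0 for any v; take V = H^1(0, 7/2).
Weak formulation: find u (satisfying any essential BC) such that ∫_0^7/2 u'(x) v'(x) dx = ∫_0^7/2 f v dx for all v ∈ V (homogeneous Neumann, so boundary terms vanish).
Substituting f(x) = -2*x^2 - x + 119/12, the right-hand side is ∫_0^7/2 (-2*x^2 - x + 119/12) v dx.
Compatibility check (pure Neumann): taking v ≡ 1 ∈ V gives 0 = ∫_0^7/2 f dx + (0) − (0), i.e. ∫_0^7/2 f dx must equal u'(0) − u'(7/2) = 0. Indeed ∫_0^7/2 (-2*x^2 - x + 119/12) dx = 0, so the data are compatible. The solution is then unique only up to an additive constant (fix it e.g. by requiring ∫_0^7/2 u dx = 0).


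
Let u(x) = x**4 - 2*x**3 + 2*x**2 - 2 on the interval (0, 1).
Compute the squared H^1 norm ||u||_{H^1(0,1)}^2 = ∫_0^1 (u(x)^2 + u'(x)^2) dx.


||u||_{H^1}^2 = 2503/630

The H^1 norm (squared) on an interval (0, L) is
  ||u||_{H^1}^2 = ∫_0^L u(x)^2 dx + ∫_0^L u'(x)^2 dx.
Compute u'(x) = 4*x**3 - 6*x**2 + 4*x.
Then u(x)^2 = x**8 - 4*x**7 + 8*x**6 - 8*x**5 + 8*x**3 - 8*x**2 + 4 and u'(x)^2 = 16*x**6 - 48*x**5 + 68*x**4 - 48*x**3 + 16*x**2.
Integrate each monomial from 0 to 1 using ∫_0^1 c·x^n dx = c·1^(n+1)/(n+1):
  ∫_0^1 u(x)^2 dx = ∫_0^1 (x^8 - 4*x^7 + 8*x^6 - 8*x^5 + 8*x^3 - 8*x^2 + 4) dx. Term by term:
    ∫_0^1 x^8 dx = 1/9;  ∫_0^1 -4*x^7 dx = -1/2;  ∫_0^1 8*x^6 dx = 8/7;
    ∫_0^1 -8*x^5 dx = -4/3;  ∫_0^1 8*x^3 dx = 2;  ∫_0^1 -8*x^2 dx = -8/3;
    ∫_0^1 4 dx = 4.
  Sum: 1/9 − 1/2 + 8/7 − 4/3 + 2 − 8/3 + 4 = 347/126.
  ∫_0^1 u'(x)^2 dx = ∫_0^1 (16*x^6 - 48*x^5 + 68*x^4 - 48*x^3 + 16*x^2) dx. Term by term:
    ∫_0^1 16*x^6 dx = 16/7;  ∫_0^1 -48*x^5 dx = -8;  ∫_0^1 68*x^4 dx = 68/5;
    ∫_0^1 -48*x^3 dx = -12;  ∫_0^1 16*x^2 dx = 16/3.
  Sum: 16/7 − 8 + 68/5 − 12 + 16/3 = 128/105.
Adding: ||u||_{H^1}^2 = 347/126 + 128/105 = 2503/630.


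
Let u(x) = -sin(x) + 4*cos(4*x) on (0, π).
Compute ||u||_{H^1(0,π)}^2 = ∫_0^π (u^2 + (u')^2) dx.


||u||_{H^1(0,π)}^2 = 272/15 + 137*π

u'(x) = -16*sin(4*x) - cos(x).
Expand u² and (u')² and integrate term by term on (0, π), using: for integers n ≥ 1, ∫_0^π sin²(nx) dx = ∫_0^π cos²(nx) dx = π/2; for n ≠ n', ∫_0^π sin(nx)sin(n'x) dx = ∫_0^π cos(nx)cos(n'x) dx = 0; and by product-to-sum, ∫_0^π sin(nx)cos(n'x) dx = ½∫_0^π [sin((n+n')x) + sin((n−n')x)] dx, which is 0 when n+n' is even and 2n/(n²−n'²) when n+n' is odd (it need not vanish on (0, π)).
  u² squared terms: (-1)²·∫sin(x)² dx = 1·π/2 = π/2;  (4)²·∫cos(4x)² dx = 16·π/2 = 8*π.
  u² cross terms: 2·(-1)·(4)·∫sin(x)·cos(4x) dx = -8·(-2/15) = 16/15.
  So ∫_0^π u² dx = π/2 + 8*π + 16/15 = 16/15 + 17*π/2.
  (u')² squared terms: (-1)²·∫cos(x)² dx = 1·π/2 = π/2;  (-16)²·∫sin(4x)² dx = 256·π/2 = 128*π.
  (u')² cross terms: 2·(-1)·(-16)·∫cos(x)·sin(4x) dx = 32·(8/15) = 256/15.
  So ∫_0^π (u')² dx = π/2 + 128*π + 256/15 = 256/15 + 257*π/2.
||u||_{H^1}^2 = (16/15 + 17*π/2) + (256/15 + 257*π/2) = 272/15 + 137*π.


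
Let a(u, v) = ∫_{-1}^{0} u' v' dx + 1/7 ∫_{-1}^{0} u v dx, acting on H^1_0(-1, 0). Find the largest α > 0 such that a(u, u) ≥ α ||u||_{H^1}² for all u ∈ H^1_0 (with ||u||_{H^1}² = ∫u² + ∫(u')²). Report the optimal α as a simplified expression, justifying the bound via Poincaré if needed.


α = (1/7 + π^2)/(1 + π^2)

Coercivity of a(·,·) on H^1_0(-1, 0) means a(u, u) ≥ α ||u||_{H^1}² for every u ∈ H^1_0.
The interval has length L = 1, and Poincaré/coercivity depend only on L. Here a(u, u) = ∫(u')² + (1/7)·∫u².
Here 0 < c = 1/7 < 1. The condition a(u,u) ≥ α||u||_{H^1}² reads (1−α)∫(u')² ≥ (α−c)∫u². Any admissible α is ≤ 1 (rapidly oscillating u have ∫u²/∫(u')² → 0), and α = 1 would force 0 ≥ (1−c)∫u², impossible since c < 1; so 1−α > 0. By the sharp Poincaré inequality on H^1_0 of an interval of length L, ∫(u')² ≥ (π/L)²∫u² with equality for the first sine mode sin(π(x−x₀)/L) (x₀ the left endpoint), so the inequality holds for all u iff (1−α)(π/L)² ≥ α − c, i.e. α ≤ ((π/L)² + c)/((π/L)² + 1) = (1 + c(L/π)²)/(1 + (L/π)²). With (π/L)² = π^2 and c = 1/7, the largest admissible constant is α = ((π/L)² + c)/((π/L)² + 1).
Simplifying, α = (1/7 + π^2)/(1 + π^2).


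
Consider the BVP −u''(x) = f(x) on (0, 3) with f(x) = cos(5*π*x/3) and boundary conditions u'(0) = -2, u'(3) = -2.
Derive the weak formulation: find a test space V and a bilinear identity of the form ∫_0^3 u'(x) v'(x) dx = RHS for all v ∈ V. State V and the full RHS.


V = H^1(0, 3) (v unrestricted at boundary; u is determined up to an additive constant); weak form: ∫_0^3 u'v' dx = ∫_0^3 (cos(5*π*x/3)) v dx − 2·v(3) + 2·v(0) for all v ∈ V.

Multiply both sides by a test function v and integrate from 0 to 3:
  ∫_0^3 −u''(x) v(x) dx = ∫_0^3 f(x) v(x) dx.
Integrate the LHS by parts once:
  ∫_0^3 −u'' v dx = −[u'(x) v(x)]_0^3 + ∫_0^3 u'(x) v'(x) dx.
Thus ∫_0^3 u'(x) v'(x) dx = ∫_0^3 f(x) v(x) dx + [u'(x) v(x)]_0^3.
Choose V so that boundary terms are either known or forced to vanish.
u has inhomogeneous Neumann u'(0) = -2, u'(3) = -2. [u' v]_0^3 = (-2)·v(3) − (-2)·v(0) = − 2·v(3) + 2·v(0). Take V = H^1(0, 3); boundary term becomes part of RHS.
Weak formulation: find u (satisfying any essential BC) such that ∫_0^3 u'(x) v'(x) dx = ∫_0^3 f v dx − 2·v(3) + 2·v(0) for all v ∈ V (Neumann data are natural BCs: they enter the RHS as boundary terms).
Substituting f(x) = cos(5*π*x/3), the right-hand side is ∫_0^3 (cos(5*π*x/3)) v dx − 2·v(3) + 2·v(0).
Compatibility check (pure Neumann): taking v ≡ 1 ∈ V gives 0 = ∫_0^3 f dx + (-2) − (-2), i.e. ∫_0^3 f dx must equal u'(0) − u'(3) = 0. Indeed ∫_0^3 (cos(5*π*x/3)) dx = 0, so the data are compatible. The solution is then unique only up to an additive constant (fix it e.g. by requiring ∫_0^3 u dx = 0).


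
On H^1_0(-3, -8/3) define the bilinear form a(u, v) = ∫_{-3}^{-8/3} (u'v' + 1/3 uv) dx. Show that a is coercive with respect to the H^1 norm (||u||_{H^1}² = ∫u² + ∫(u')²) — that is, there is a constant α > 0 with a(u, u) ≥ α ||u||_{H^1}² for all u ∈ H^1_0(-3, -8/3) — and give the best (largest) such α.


α = (1 + 27*π^2)/(3*(1 + 9*π^2))

Coercivity of a(·,·) on H^1_0(-3, -8/3) means a(u, u) ≥ α ||u||_{H^1}² for every u ∈ H^1_0.
The interval has length L = 1/3, and Poincaré/coercivity depend only on L. Here a(u, u) = ∫(u')² + (1/3)·∫u².
Here 0 < c = 1/3 < 1. The condition a(u,u) ≥ α||u||_{H^1}² reads (1−α)∫(u')² ≥ (α−c)∫u². Any admissible α is ≤ 1 (rapidly oscillating u have ∫u²/∫(u')² → 0), and α = 1 would force 0 ≥ (1−c)∫u², impossible since c < 1; so 1−α > 0. By the sharp Poincaré inequality on H^1_0 of an interval of length L, ∫(u')² ≥ (π/L)²∫u² with equality for the first sine mode sin(π(x−x₀)/L) (x₀ the left endpoint), so the inequality holds for all u iff (1−α)(π/L)² ≥ α − c, i.e. α ≤ ((π/L)² + c)/((π/L)² + 1) = (1 + c(L/π)²)/(1 + (L/π)²). With (π/L)² = 9*π^2 and c = 1/3, the largest admissible constant is α = ((π/L)² + c)/((π/L)² + 1).
Simplifying, α = (1 + 27*π^2)/(3*(1 + 9*π^2)).


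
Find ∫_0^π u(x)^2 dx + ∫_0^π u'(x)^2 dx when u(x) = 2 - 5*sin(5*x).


||u||_{H^1(0,π)}^2 = -8 + 329*π

u'(x) = -25*cos(5*x).
Expand u² and (u')² and integrate term by term on (0, π), using: for integers n ≥ 1, ∫_0^π sin²(nx) dx = ∫_0^π cos²(nx) dx = π/2; for n ≠ n', ∫_0^π sin(nx)sin(n'x) dx = ∫_0^π cos(nx)cos(n'x) dx = 0; and by product-to-sum, ∫_0^π sin(nx)cos(n'x) dx = ½∫_0^π [sin((n+n')x) + sin((n−n')x)] dx, which is 0 when n+n' is even and 2n/(n²−n'²) when n+n' is odd (it need not vanish on (0, π)). For the constant mode: ∫_0^π 1 dx = π, ∫_0^π cos(nx) dx = 0, ∫_0^π sin(nx) dx = (1−(−1)^n)/n.
  u² squared terms: (2)²·∫1 dx = 4·π = 4*π;  (-5)²·∫sin(5x)² dx = 25·π/2 = 25*π/2.
  u² cross terms: 2·(2)·(-5)·∫1·sin(5x) dx = -20·(2/5) = -8.
  So ∫_0^π u² dx = 4*π + 25*π/2 − 8 = -8 + 33*π/2.
  (u')² squared terms: (-25)²·∫cos(5x)² dx = 625·π/2 = 625*π/2.
  So ∫_0^π (u')² dx = 625*π/2.
||u||_{H^1}^2 = (-8 + 33*π/2) + (625*π/2) = -8 + 329*π.
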